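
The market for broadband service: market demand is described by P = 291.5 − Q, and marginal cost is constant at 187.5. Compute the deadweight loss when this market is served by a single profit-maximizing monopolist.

Perfect competition: P = MC = 187.5, so 291.5 − Q = 187.5 and Q = 104.
Monopoly sets MR = MC: 291.5 − 2Q = 187.5 ⇒ Q = 52, P = 291.5 − 52 = 239.5.
DWL is the triangle between Q = 52 and Q = 104: ½·(104 − 52)·(239.5 − 187.5) = 1352.

DWL = 1352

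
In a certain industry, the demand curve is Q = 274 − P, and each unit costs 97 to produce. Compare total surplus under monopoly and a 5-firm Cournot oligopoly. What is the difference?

Inverting demand: P = 274 − Q.
The monopolist equates marginal revenue to marginal cost: 274 − 2Q = 97, so Q = 88.5. From demand, P = 185.5.
CS = ½·(274 − 185.5)·88.5 = 3916.125; PS = (185.5 − 97)·88.5 = 7832.25; TS = 11748.375.
In a 5-firm Cournot equilibrium, symmetry and the first-order condition give q = (274 − 97)/(6) = 29.5. So Q = 147.5 and P = 126.5.
CS = ½·(274 − 126.5)·147.5 = 10878.125; PS = (126.5 − 97)·147.5 = 4351.25; TS = 15229.375.
Change in total surplus: 15229.375 − 11748.375 = 3481.

Total surplus rises by 3481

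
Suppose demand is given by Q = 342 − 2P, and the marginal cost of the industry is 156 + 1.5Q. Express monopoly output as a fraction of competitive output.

Q_m/Q_c = 0.8

Inverting demand: P = 171 − 0.5Q.
The monopolist equates marginal revenue to marginal cost: 171 − Q = 156 + 1.5Q, so Q = 6. From demand, P = 168.
Under competition P = MC: 171 − 0.5Q = 156 + 1.5Q ⇒ Q = 7.5, P = 167.25.
Ratio Q_m/Q_c = 6/7.5 = 0.8.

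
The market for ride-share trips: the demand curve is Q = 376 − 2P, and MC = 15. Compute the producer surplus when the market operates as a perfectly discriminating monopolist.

Inverting demand: P = 188 − 0.5Q.
Under first-degree price discrimination the firm charges each unit its demand price and produces up to where P = MC, i.e. Q = 346. Consumer surplus is zero; producer surplus equals total surplus.
PS = ½·(188 − 15)·346 = 29929.

PS = 29929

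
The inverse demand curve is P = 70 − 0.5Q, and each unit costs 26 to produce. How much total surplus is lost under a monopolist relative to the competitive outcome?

DWL = 484

Competitive firms price at marginal cost: P = 26, giving Q = 88.
A monopolist chooses Q where MR = MC. MR = 70 − Q; setting this equal to 26 gives Q = 44 and P = 48.
DWL is the triangle between Q = 44 and Q = 88: ½·(88 − 44)·(48 − 26) = 484.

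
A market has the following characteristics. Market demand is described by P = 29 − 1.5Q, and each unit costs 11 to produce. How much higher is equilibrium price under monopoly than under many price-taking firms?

Competitive firms price at marginal cost: P = 11, giving Q = 12.
Monopoly sets MR = MC: 29 − 3Q = 11 ⇒ Q = 6, P = 29 − 1.5·6 = 20.
Change in equilibrium price: 20 − 11 = 9.

P rises by 9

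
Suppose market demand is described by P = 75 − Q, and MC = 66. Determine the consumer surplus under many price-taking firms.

CS = 40.5

Under competition P = MC = 66, so Q = (75 − 66)/1 = 9.
CS = ½·(75 − 66)·9 = 40.5.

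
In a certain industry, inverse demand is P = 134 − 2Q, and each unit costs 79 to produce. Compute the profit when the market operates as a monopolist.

The monopolist equates marginal revenue to marginal cost: 134 − 4Q = 79, so Q = 13.75. From demand, P = 106.5.
Profit = (106.5 − 79)·13.75 = 378.125.

Profit = 378.125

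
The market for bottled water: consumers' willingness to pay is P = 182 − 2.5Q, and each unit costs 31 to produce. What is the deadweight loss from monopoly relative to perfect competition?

Competitive firms price at marginal cost: P = 31, giving Q = 60.4.
A monopolist chooses Q where MR = MC. MR = 182 − 5Q; setting this equal to 31 gives Q = 30.2 and P = 106.5.
DWL is the triangle between Q = 30.2 and Q = 60.4: ½·(60.4 − 30.2)·(106.5 − 31) = 1140.05.

DWL = 1140.05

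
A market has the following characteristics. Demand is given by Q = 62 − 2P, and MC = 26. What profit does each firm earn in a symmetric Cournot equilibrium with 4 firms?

Inverting demand: P = 31 − 0.5Q.
With 4 symmetric Cournot firms, each firm's FOC gives 31 − 2.5q = 26, so q = 2, Q = 4·2 = 8, and P = 27.
Each firm's profit = (27 − 26)·2 = 2.

π_i = 2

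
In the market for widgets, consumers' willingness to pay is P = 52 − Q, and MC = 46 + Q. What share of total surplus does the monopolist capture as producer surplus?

A monopolist chooses Q where MR = MC. MR = 52 − 2Q; setting this equal to 46 + Q gives Q = 2 and P = 50.
CS = ½·(52 − 50)·2 = 2.
PS = P·Q − VC(Q) = 50·2 − (46·2 + ½·1·2²) = 6.
Share captured = PS/TS = 6/8 = 0.75.

PS/TS = 0.75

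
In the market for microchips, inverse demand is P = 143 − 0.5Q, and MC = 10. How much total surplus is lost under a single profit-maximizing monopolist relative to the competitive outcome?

Competitive firms price at marginal cost: P = 10, giving Q = 266.
A monopolist chooses Q where MR = MC. MR = 143 − Q; setting this equal to 10 gives Q = 133 and P = 76.5.
DWL is the triangle between Q = 133 and Q = 266: ½·(266 − 133)·(76.5 − 10) = 4422.25.

DWL = 4422.25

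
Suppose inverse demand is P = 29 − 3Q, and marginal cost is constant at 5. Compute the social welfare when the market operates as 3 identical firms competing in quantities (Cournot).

In a 3-firm Cournot equilibrium, symmetry and the first-order condition give q = (29 − 5)/(12) = 2. So Q = 6 and P = 11.
CS = ½·(29 − 11)·6 = 54; PS = (11 − 5)·6 = 36; TS = 90.

TS = 90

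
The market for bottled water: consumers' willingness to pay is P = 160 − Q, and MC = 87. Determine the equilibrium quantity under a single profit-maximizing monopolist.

A monopolist chooses Q where MR = MC. MR = 160 − 2Q; setting this equal to 87 gives Q = 36.5 and P = 123.5.

Q = 36.5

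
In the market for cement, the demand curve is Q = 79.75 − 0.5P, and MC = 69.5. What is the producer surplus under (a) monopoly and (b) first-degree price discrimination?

Inverting demand: P = 159.5 − 2Q.
Monopoly sets MR = MC: 159.5 − 4Q = 69.5 ⇒ Q = 22.5, P = 159.5 − 2·22.5 = 114.5.
PS = (114.5 − 69.5)·22.5 = 1012.5.
Under first-degree price discrimination the firm charges each unit its demand price and produces up to where P = MC, i.e. Q = 45. Consumer surplus is zero; producer surplus equals total surplus.
PS = ½·(159.5 − 69.5)·45 = 2025.

Monopoly: PS = 1012.5; Perfect PD: PS = 2025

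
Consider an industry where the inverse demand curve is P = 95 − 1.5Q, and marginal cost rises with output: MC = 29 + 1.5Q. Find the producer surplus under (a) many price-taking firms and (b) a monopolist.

Competition: PS = 363; Monopoly: PS = 484

Under competition P = MC: 95 − 1.5Q = 29 + 1.5Q ⇒ Q = 22, P = 62.
PS = P·Q − VC(Q) = 62·22 − (29·22 + ½·1.5·22²) = 363.
Monopoly sets MR = MC: 95 − 3Q = 29 + 1.5Q ⇒ Q = 44/3, P = 95 − 1.5·44/3 = 73.
PS = P·Q − VC(Q) = 73·44/3 − (29·44/3 + ½·1.5·(44/3)²) = 484.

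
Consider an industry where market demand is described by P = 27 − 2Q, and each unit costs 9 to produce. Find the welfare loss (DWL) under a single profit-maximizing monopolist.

Under competition P = MC = 9, so Q = (27 − 9)/2 = 9.
The monopolist equates marginal revenue to marginal cost: 27 − 4Q = 9, so Q = 4.5. From demand, P = 18.
DWL is the triangle between Q = 4.5 and Q = 9: ½·(9 − 4.5)·(18 − 9) = 20.25.

DWL = 20.25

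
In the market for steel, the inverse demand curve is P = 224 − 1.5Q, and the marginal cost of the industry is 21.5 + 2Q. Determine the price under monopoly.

P = 163.25

Monopoly sets MR = MC: 224 − 3Q = 21.5 + 2Q ⇒ Q = 40.5, P = 224 − 1.5·40.5 = 163.25.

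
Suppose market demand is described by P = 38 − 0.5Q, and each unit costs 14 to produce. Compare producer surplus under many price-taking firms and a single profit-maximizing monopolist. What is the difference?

Producer surplus rises by 288

Competitive firms price at marginal cost: P = 14, giving Q = 48.
PS = (14 − 14)·48 = 0.
The monopolist equates marginal revenue to marginal cost: 38 − Q = 14, so Q = 24. From demand, P = 26.
PS = (26 − 14)·24 = 288.
Change in producer surplus: 288 − 0 = 288.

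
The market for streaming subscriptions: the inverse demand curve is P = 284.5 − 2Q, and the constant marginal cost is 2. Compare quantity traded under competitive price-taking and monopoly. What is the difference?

Under competition P = MC = 2, so Q = (284.5 − 2)/2 = 141.25.
Monopoly sets MR = MC: 284.5 − 4Q = 2 ⇒ Q = 70.625, P = 284.5 − 2·70.625 = 143.25.
Change in quantity traded: 70.625 − 141.25 = −70.625.

Quantity traded falls by 70.625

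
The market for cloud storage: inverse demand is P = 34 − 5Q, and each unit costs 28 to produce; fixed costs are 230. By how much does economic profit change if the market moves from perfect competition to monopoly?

π rises by 1.8

Competitive firms price at marginal cost: P = 28, giving Q = 1.2.
Profit = (28 − 28)·1.2 − 230 = −230.
The monopolist equates marginal revenue to marginal cost: 34 − 10Q = 28, so Q = 0.6. From demand, P = 31.
Profit = (31 − 28)·0.6 − 230 = −228.2.
Change in economic profit: −228.2 − −230 = 1.8.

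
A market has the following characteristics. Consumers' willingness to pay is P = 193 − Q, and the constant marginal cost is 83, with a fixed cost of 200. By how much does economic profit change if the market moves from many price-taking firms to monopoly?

Under competition P = MC = 83, so Q = (193 − 83)/1 = 110.
Profit = (83 − 83)·110 − 200 = −200.
The monopolist equates marginal revenue to marginal cost: 193 − 2Q = 83, so Q = 55. From demand, P = 138.
Profit = (138 − 83)·55 − 200 = 2825.
Change in economic profit: 2825 − −200 = 3025.

π rises by 3025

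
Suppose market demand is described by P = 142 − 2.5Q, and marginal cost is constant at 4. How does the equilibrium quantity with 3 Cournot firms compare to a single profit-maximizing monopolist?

Cournot with 3 identical firms: the symmetric best-response condition is 142 − 10q = 4. Each firm produces q = 13.8, total output Q = 41.4, price P = 38.5.
Monopoly sets MR = MC: 142 − 5Q = 4 ⇒ Q = 27.6, P = 142 − 2.5·27.6 = 73.

Cournot: Q = 41.4; Monopoly: Q = 27.6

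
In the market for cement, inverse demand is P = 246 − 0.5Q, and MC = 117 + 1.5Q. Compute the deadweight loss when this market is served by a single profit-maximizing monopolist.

DWL = 166.41

Competitive equilibrium sets price equal to marginal cost: 246 − 0.5Q = 117 + 1.5Q, so Q = 64.5 and P = 213.75.
Monopoly sets MR = MC: 246 − Q = 117 + 1.5Q ⇒ Q = 51.6, P = 246 − 0.5·51.6 = 220.2.
CS = ½·(246 − 213.75)·64.5 = 16641/16; PS = (213.75·64.5 − 117·64.5 − ½·1.5·64.5²) = 49923/16; TS = 4160.25.
CS = ½·(246 − 220.2)·51.6 = 665.64; PS = (220.2·51.6 − 117·51.6 − ½·1.5·51.6²) = 3328.2; TS = 3993.84.
DWL = 4160.25 − 3993.84 = 166.41.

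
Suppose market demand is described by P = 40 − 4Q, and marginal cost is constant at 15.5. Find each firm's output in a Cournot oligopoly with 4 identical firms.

q_i = 1.225

In a 4-firm Cournot equilibrium, symmetry and the first-order condition give q = (40 − 15.5)/(20) = 1.225. So Q = 4.9 and P = 20.4.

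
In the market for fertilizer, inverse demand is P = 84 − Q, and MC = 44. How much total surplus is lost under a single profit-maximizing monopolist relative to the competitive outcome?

DWL = 200

Perfect competition: P = MC = 44, so 84 − Q = 44 and Q = 40.
Monopoly sets MR = MC: 84 − 2Q = 44 ⇒ Q = 20, P = 84 − 20 = 64.
DWL is the triangle between Q = 20 and Q = 40: ½·(40 − 20)·(64 − 44) = 200.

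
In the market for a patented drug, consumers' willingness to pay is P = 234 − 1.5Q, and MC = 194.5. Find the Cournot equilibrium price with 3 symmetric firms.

P = 204.375

In a 3-firm Cournot equilibrium, symmetry and the first-order condition give q = (234 − 194.5)/(6) = 79/12. So Q = 19.75 and P = 204.375.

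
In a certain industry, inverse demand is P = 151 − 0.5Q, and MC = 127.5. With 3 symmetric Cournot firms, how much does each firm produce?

q_i = 11.75

With 3 symmetric Cournot firms, each firm's FOC gives 151 − 2q = 127.5, so q = 11.75, Q = 3·11.75 = 35.25, and P = 133.375.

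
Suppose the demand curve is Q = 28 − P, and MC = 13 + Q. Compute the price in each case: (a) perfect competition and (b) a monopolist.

Inverting demand: P = 28 − Q.
Under competition P = MC: 28 − Q = 13 + Q ⇒ Q = 7.5, P = 20.5.
Monopoly sets MR = MC: 28 − 2Q = 13 + Q ⇒ Q = 5, P = 28 − 5 = 23.

Competition: P = 20.5; Monopoly: P = 23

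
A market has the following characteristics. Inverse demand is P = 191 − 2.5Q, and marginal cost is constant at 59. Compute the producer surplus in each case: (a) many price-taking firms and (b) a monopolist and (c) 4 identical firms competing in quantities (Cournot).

Perfect competition: P = MC = 59, so 191 − 2.5Q = 59 and Q = 52.8.
PS = (59 − 59)·52.8 = 0.
A monopolist chooses Q where MR = MC. MR = 191 − 5Q; setting this equal to 59 gives Q = 26.4 and P = 125.
PS = (125 − 59)·26.4 = 1742.4.
With 4 symmetric Cournot firms, each firm's FOC gives 191 − 12.5q = 59, so q = 10.56, Q = 4·10.56 = 42.24, and P = 85.4.
PS = (85.4 − 59)·42.24 = 1115.136.

Competition: PS = 0; Monopoly: PS = 1742.4; Cournot: PS = 1115.136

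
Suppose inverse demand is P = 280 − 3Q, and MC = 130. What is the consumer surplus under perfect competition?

CS = 3750

Competitive firms price at marginal cost: P = 130, giving Q = 50.
CS = ½·(280 − 130)·50 = 3750.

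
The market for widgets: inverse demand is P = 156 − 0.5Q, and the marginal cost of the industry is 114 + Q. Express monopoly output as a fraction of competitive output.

Q_m/Q_c = 0.75

A monopolist chooses Q where MR = MC. MR = 156 − Q; setting this equal to 114 + Q gives Q = 21 and P = 145.5.
Under competition P = MC: 156 − 0.5Q = 114 + Q ⇒ Q = 28, P = 142.
Ratio Q_m/Q_c = 21/28 = 0.75.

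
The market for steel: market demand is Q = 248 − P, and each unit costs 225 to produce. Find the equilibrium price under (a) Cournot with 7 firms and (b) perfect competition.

Cournot: P = 227.875; Competition: P = 225

Inverting demand: P = 248 − Q.
With 7 symmetric Cournot firms, each firm's FOC gives 248 − 8q = 225, so q = 2.875, Q = 7·2.875 = 20.125, and P = 227.875.
Perfect competition: P = MC = 225, so 248 − Q = 225 and Q = 23.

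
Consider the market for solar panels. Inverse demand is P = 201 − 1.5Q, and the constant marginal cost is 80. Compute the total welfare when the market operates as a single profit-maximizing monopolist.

TS = 3660.25

The monopolist equates marginal revenue to marginal cost: 201 − 3Q = 80, so Q = 121/3. From demand, P = 140.5.
CS = ½·(201 − 140.5)·121/3 = 14641/12; PS = (140.5 − 80)·121/3 = 14641/6; TS = 3660.25.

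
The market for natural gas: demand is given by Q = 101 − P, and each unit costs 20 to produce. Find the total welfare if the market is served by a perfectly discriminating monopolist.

TS = 3280.5

Inverting demand: P = 101 − Q.
With perfect price discrimination, output is the efficient level Q = 81 (where demand meets MC), but every buyer pays their willingness to pay: CS = 0 and PS = total surplus.
TS = 3280.5 (equal to competitive TS).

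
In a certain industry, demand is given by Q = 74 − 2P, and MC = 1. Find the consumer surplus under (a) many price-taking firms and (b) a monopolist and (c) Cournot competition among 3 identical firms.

Competition: CS = 1296; Monopoly: CS = 324; Cournot: CS = 729

Inverting demand: P = 37 − 0.5Q.
Perfect competition: P = MC = 1, so 37 − 0.5Q = 1 and Q = 72.
CS = ½·(37 − 1)·72 = 1296.
Monopoly sets MR = MC: 37 − Q = 1 ⇒ Q = 36, P = 37 − 0.5·36 = 19.
CS = ½·(37 − 19)·36 = 324.
In a 3-firm Cournot equilibrium, symmetry and the first-order condition give q = (37 − 1)/(2) = 18. So Q = 54 and P = 10.
CS = ½·(37 − 10)·54 = 729.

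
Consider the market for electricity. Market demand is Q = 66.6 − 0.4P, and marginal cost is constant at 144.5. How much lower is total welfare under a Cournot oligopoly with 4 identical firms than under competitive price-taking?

Inverting demand: P = 166.5 − 2.5Q.
Competitive firms price at marginal cost: P = 144.5, giving Q = 8.8.
CS = ½·(166.5 − 144.5)·8.8 = 96.8; PS = (144.5 − 144.5)·8.8 = 0; TS = 96.8.
Cournot with 4 identical firms: the symmetric best-response condition is 166.5 − 12.5q = 144.5. Each firm produces q = 1.76, total output Q = 7.04, price P = 148.9.
CS = ½·(166.5 − 148.9)·7.04 = 61.952; PS = (148.9 − 144.5)·7.04 = 30.976; TS = 92.928.
Change in total welfare: 92.928 − 96.8 = −3.872.

TS falls by 3.872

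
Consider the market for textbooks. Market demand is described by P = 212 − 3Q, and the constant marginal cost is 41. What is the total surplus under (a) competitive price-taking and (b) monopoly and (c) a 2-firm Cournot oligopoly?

Perfect competition: P = MC = 41, so 212 − 3Q = 41 and Q = 57.
CS = ½·(212 − 41)·57 = 4873.5; PS = (41 − 41)·57 = 0; TS = 4873.5.
A monopolist chooses Q where MR = MC. MR = 212 − 6Q; setting this equal to 41 gives Q = 28.5 and P = 126.5.
CS = ½·(212 − 126.5)·28.5 = 1218.375; PS = (126.5 − 41)·28.5 = 2436.75; TS = 3655.125.
In a 2-firm Cournot equilibrium, symmetry and the first-order condition give q = (212 − 41)/(9) = 19. So Q = 38 and P = 98.
CS = ½·(212 − 98)·38 = 2166; PS = (98 − 41)·38 = 2166; TS = 4332.

Competition: TS = 4873.5; Monopoly: TS = 3655.125; Cournot: TS = 4332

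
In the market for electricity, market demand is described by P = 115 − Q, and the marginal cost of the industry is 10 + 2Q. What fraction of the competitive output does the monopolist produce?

A monopolist chooses Q where MR = MC. MR = 115 − 2Q; setting this equal to 10 + 2Q gives Q = 26.25 and P = 88.75.
Competitive equilibrium sets price equal to marginal cost: 115 − Q = 10 + 2Q, so Q = 35 and P = 80.
Ratio Q_m/Q_c = 26.25/35 = 0.75.

Q_m/Q_c = 0.75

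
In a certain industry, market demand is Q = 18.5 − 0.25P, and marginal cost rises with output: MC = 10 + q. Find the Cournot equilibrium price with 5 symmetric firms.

Inverting demand: P = 74 − 4Q.
With 5 symmetric Cournot firms, each firm's FOC gives 74 − 24q = 10 + q, so q = 2.56, Q = 5·2.56 = 12.8, and P = 22.8.

P = 22.8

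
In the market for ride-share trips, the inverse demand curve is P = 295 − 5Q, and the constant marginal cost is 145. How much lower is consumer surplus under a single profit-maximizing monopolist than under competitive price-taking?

Competitive firms price at marginal cost: P = 145, giving Q = 30.
CS = ½·(295 − 145)·30 = 2250.
A monopolist chooses Q where MR = MC. MR = 295 − 10Q; setting this equal to 145 gives Q = 15 and P = 220.
CS = ½·(295 − 220)·15 = 562.5.
Change in consumer surplus: 562.5 − 2250 = −1687.5.

CS falls by 1687.5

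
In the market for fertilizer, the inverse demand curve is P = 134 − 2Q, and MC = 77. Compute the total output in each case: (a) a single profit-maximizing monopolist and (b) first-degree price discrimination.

Monopoly sets MR = MC: 134 − 4Q = 77 ⇒ Q = 14.25, P = 134 − 2·14.25 = 105.5.
A perfectly discriminating monopolist sells every unit with P(Q) ≥ MC(Q), so output equals the competitive quantity Q = 28.5. Each buyer pays their reservation price, so CS = 0 and the firm captures all surplus.

Monopoly: Q = 14.25; Perfect PD: Q = 28.5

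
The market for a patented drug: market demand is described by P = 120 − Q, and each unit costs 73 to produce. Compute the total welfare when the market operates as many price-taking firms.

Competitive firms price at marginal cost: P = 73, giving Q = 47.
CS = ½·(120 − 73)·47 = 1104.5; PS = (73 − 73)·47 = 0; TS = 1104.5.

TS = 1104.5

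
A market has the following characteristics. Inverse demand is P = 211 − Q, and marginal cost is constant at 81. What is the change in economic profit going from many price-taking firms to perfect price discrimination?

Perfect competition: P = MC = 81, so 211 − Q = 81 and Q = 130.
Profit = (81 − 81)·130 = 0.
With perfect price discrimination, output is the efficient level Q = 130 (where demand meets MC), but every buyer pays their willingness to pay: CS = 0 and PS = total surplus.
PS equals the full surplus area, 8450. Profit = 8450 = 8450.
Change in economic profit: 8450 − 0 = 8450.

Economic profit rises by 8450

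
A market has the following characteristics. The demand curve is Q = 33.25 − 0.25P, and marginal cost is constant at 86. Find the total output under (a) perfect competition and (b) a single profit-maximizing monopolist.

Competition: Q = 11.75; Monopoly: Q = 5.875

Inverting demand: P = 133 − 4Q.
Competitive firms price at marginal cost: P = 86, giving Q = 11.75.
Monopoly sets MR = MC: 133 − 8Q = 86 ⇒ Q = 5.875, P = 133 − 4·5.875 = 109.5.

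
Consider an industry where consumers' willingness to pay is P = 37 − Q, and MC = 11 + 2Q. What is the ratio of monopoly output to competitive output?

A monopolist chooses Q where MR = MC. MR = 37 − 2Q; setting this equal to 11 + 2Q gives Q = 6.5 and P = 30.5.
Competitive equilibrium sets price equal to marginal cost: 37 − Q = 11 + 2Q, so Q = 26/3 and P = 85/3.
Ratio Q_m/Q_c = 6.5/(26/3) = 0.75.

Q_m/Q_c = 0.75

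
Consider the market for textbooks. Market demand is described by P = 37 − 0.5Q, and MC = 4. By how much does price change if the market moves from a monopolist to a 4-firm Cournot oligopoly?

Monopoly sets MR = MC: 37 − Q = 4 ⇒ Q = 33, P = 37 − 0.5·33 = 20.5.
With 4 symmetric Cournot firms, each firm's FOC gives 37 − 2.5q = 4, so q = 13.2, Q = 4·13.2 = 52.8, and P = 10.6.
Change in price: 10.6 − 20.5 = −9.9.

Price falls by 9.9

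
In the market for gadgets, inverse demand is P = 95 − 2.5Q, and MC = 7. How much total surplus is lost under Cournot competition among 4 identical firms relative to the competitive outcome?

DWL = 61.952

Under competition P = MC = 7, so Q = (95 − 7)/2.5 = 35.2.
Cournot with 4 identical firms: the symmetric best-response condition is 95 − 12.5q = 7. Each firm produces q = 7.04, total output Q = 28.16, price P = 24.6.
DWL is the triangle between Q = 28.16 and Q = 35.2: ½·(35.2 − 28.16)·(24.6 − 7) = 61.952.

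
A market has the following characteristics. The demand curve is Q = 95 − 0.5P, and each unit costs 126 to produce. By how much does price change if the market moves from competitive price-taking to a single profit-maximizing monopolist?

Inverting demand: P = 190 − 2Q.
Under competition P = MC = 126, so Q = (190 − 126)/2 = 32.
Monopoly sets MR = MC: 190 − 4Q = 126 ⇒ Q = 16, P = 190 − 2·16 = 158.
Change in price: 158 − 126 = 32.

Price rises by 32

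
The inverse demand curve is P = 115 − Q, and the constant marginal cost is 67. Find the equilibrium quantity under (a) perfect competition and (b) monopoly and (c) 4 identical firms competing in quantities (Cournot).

Competition: Q = 48; Monopoly: Q = 24; Cournot: Q = 38.4

Under competition P = MC = 67, so Q = (115 − 67)/1 = 48.
The monopolist equates marginal revenue to marginal cost: 115 − 2Q = 67, so Q = 24. From demand, P = 91.
With 4 symmetric Cournot firms, each firm's FOC gives 115 − 5q = 67, so q = 9.6, Q = 4·9.6 = 38.4, and P = 76.6.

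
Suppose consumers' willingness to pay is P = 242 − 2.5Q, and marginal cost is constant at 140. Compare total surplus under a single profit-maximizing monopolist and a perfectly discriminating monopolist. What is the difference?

A monopolist chooses Q where MR = MC. MR = 242 − 5Q; setting this equal to 140 gives Q = 20.4 and P = 191.
CS = ½·(242 − 191)·20.4 = 520.2; PS = (191 − 140)·20.4 = 1040.4; TS = 1560.6.
A perfectly discriminating monopolist sells every unit with P(Q) ≥ MC(Q), so output equals the competitive quantity Q = 40.8. Each buyer pays their reservation price, so CS = 0 and the firm captures all surplus.
TS = 2080.8 (equal to competitive TS).
Change in total surplus: 2080.8 − 1560.6 = 520.2.

TS rises by 520.2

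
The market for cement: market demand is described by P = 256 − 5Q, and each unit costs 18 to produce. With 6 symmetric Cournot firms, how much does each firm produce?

q_i = 6.8

Cournot with 6 identical firms: the symmetric best-response condition is 256 − 35q = 18. Each firm produces q = 6.8, total output Q = 40.8, price P = 52.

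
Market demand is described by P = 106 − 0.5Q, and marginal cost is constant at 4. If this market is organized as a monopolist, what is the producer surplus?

PS = 5202

A monopolist chooses Q where MR = MC. MR = 106 − Q; setting this equal to 4 gives Q = 102 and P = 55.
PS = (55 − 4)·102 = 5202.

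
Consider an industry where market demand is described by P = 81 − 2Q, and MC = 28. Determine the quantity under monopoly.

A monopolist chooses Q where MR = MC. MR = 81 − 4Q; setting this equal to 28 gives Q = 13.25 and P = 54.5.

Q = 13.25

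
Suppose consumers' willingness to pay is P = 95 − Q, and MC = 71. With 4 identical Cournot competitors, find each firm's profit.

In a 4-firm Cournot equilibrium, symmetry and the first-order condition give q = (95 − 71)/(5) = 4.8. So Q = 19.2 and P = 75.8.
Each firm's profit = (75.8 − 71)·4.8 = 23.04.

π_i = 23.04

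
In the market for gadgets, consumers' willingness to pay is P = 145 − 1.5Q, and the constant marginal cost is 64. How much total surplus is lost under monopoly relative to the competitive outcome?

Competitive firms price at marginal cost: P = 64, giving Q = 54.
The monopolist equates marginal revenue to marginal cost: 145 − 3Q = 64, so Q = 27. From demand, P = 104.5.
DWL is the triangle between Q = 27 and Q = 54: ½·(54 − 27)·(104.5 − 64) = 546.75.

DWL = 546.75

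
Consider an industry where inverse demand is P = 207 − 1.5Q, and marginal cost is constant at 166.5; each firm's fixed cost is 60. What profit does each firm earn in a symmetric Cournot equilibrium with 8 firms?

π_i = −46.5

In a 8-firm Cournot equilibrium, symmetry and the first-order condition give q = (207 − 166.5)/(13.5) = 3. So Q = 24 and P = 171.
Each firm's profit = (171 − 166.5)·3 − 60 = −46.5.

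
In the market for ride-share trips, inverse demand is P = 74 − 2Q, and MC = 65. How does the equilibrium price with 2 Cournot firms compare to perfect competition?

In a 2-firm Cournot equilibrium, symmetry and the first-order condition give q = (74 − 65)/(6) = 1.5. So Q = 3 and P = 68.
Competitive firms price at marginal cost: P = 65, giving Q = 4.5.

Cournot: P = 68; Competition: P = 65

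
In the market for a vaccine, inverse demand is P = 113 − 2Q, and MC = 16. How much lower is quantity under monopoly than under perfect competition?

Under competition P = MC = 16, so Q = (113 − 16)/2 = 48.5.
The monopolist equates marginal revenue to marginal cost: 113 − 4Q = 16, so Q = 24.25. From demand, P = 64.5.
Change in quantity: 24.25 − 48.5 = −24.25.

Q falls by 24.25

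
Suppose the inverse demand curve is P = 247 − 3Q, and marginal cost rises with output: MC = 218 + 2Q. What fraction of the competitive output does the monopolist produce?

Monopoly sets MR = MC: 247 − 6Q = 218 + 2Q ⇒ Q = 3.625, P = 247 − 3·3.625 = 236.125.
Under competition P = MC: 247 − 3Q = 218 + 2Q ⇒ Q = 5.8, P = 229.6.
Ratio Q_m/Q_c = 3.625/5.8 = 0.625.

Q_m/Q_c = 0.625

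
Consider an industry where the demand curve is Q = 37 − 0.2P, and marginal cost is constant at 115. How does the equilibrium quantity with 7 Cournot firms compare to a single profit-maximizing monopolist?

Cournot: Q = 12.25; Monopoly: Q = 7

Inverting demand: P = 185 − 5Q.
Cournot with 7 identical firms: the symmetric best-response condition is 185 − 40q = 115. Each firm produces q = 1.75, total output Q = 12.25, price P = 123.75.
Monopoly sets MR = MC: 185 − 10Q = 115 ⇒ Q = 7, P = 185 − 5·7 = 150.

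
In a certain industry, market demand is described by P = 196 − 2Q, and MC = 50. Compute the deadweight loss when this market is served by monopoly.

Under competition P = MC = 50, so Q = (196 − 50)/2 = 73.
A monopolist chooses Q where MR = MC. MR = 196 − 4Q; setting this equal to 50 gives Q = 36.5 and P = 123.
DWL is the triangle between Q = 36.5 and Q = 73: ½·(73 − 36.5)·(123 − 50) = 1332.25.

DWL = 1332.25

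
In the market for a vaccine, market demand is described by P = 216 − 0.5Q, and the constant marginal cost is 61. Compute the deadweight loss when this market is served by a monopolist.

Under competition P = MC = 61, so Q = (216 − 61)/0.5 = 310.
Monopoly sets MR = MC: 216 − Q = 61 ⇒ Q = 155, P = 216 − 0.5·155 = 138.5.
DWL is the triangle between Q = 155 and Q = 310: ½·(310 − 155)·(138.5 − 61) = 6006.25.

DWL = 6006.25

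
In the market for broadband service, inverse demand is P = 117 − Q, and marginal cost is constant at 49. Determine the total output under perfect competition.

Q = 68

Perfect competition: P = MC = 49, so 117 − Q = 49 and Q = 68.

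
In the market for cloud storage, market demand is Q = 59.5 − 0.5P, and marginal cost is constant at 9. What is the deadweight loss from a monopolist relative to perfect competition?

DWL = 756.25

Inverting demand: P = 119 − 2Q.
Under competition P = MC = 9, so Q = (119 − 9)/2 = 55.
The monopolist equates marginal revenue to marginal cost: 119 − 4Q = 9, so Q = 27.5. From demand, P = 64.
DWL is the triangle between Q = 27.5 and Q = 55: ½·(55 − 27.5)·(64 − 9) = 756.25.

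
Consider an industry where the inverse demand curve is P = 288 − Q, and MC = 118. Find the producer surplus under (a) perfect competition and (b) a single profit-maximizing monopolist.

Competitive firms price at marginal cost: P = 118, giving Q = 170.
PS = (118 − 118)·170 = 0.
A monopolist chooses Q where MR = MC. MR = 288 − 2Q; setting this equal to 118 gives Q = 85 and P = 203.
PS = (203 − 118)·85 = 7225.

Competition: PS = 0; Monopoly: PS = 7225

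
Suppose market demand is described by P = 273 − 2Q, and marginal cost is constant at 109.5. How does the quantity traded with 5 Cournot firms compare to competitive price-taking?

In a 5-firm Cournot equilibrium, symmetry and the first-order condition give q = (273 − 109.5)/(12) = 13.625. So Q = 68.125 and P = 136.75.
Perfect competition: P = MC = 109.5, so 273 − 2Q = 109.5 and Q = 81.75.

Cournot: Q = 68.125; Competition: Q = 81.75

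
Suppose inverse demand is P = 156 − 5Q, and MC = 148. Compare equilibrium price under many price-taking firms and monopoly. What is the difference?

P rises by 4

Competitive firms price at marginal cost: P = 148, giving Q = 1.6.
A monopolist chooses Q where MR = MC. MR = 156 − 10Q; setting this equal to 148 gives Q = 0.8 and P = 152.
Change in equilibrium price: 152 − 148 = 4.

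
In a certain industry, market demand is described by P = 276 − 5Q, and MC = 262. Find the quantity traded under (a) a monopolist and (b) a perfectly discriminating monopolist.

Monopoly sets MR = MC: 276 − 10Q = 262 ⇒ Q = 1.4, P = 276 − 5·1.4 = 269.
Under first-degree price discrimination the firm charges each unit its demand price and produces up to where P = MC, i.e. Q = 2.8. Consumer surplus is zero; producer surplus equals total surplus.

Monopoly: Q = 1.4; Perfect PD: Q = 2.8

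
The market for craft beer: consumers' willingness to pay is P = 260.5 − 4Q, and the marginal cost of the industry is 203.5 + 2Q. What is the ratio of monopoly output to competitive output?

Q_m/Q_c = 0.6

A monopolist chooses Q where MR = MC. MR = 260.5 − 8Q; setting this equal to 203.5 + 2Q gives Q = 5.7 and P = 237.7.
Under competition P = MC: 260.5 − 4Q = 203.5 + 2Q ⇒ Q = 9.5, P = 222.5.
Ratio Q_m/Q_c = 5.7/9.5 = 0.6.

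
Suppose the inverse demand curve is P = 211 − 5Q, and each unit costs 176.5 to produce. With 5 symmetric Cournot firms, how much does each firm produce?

Cournot with 5 identical firms: the symmetric best-response condition is 211 − 30q = 176.5. Each firm produces q = 1.15, total output Q = 5.75, price P = 182.25.

q_i = 1.15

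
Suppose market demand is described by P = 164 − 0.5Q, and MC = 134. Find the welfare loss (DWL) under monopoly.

Perfect competition: P = MC = 134, so 164 − 0.5Q = 134 and Q = 60.
The monopolist equates marginal revenue to marginal cost: 164 − Q = 134, so Q = 30. From demand, P = 149.
DWL is the triangle between Q = 30 and Q = 60: ½·(60 − 30)·(149 − 134) = 225.

DWL = 225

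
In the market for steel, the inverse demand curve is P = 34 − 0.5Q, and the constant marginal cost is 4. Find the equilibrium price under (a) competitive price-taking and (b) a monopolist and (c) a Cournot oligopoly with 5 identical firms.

Perfect competition: P = MC = 4, so 34 − 0.5Q = 4 and Q = 60.
Monopoly sets MR = MC: 34 − Q = 4 ⇒ Q = 30, P = 34 − 0.5·30 = 19.
In a 5-firm Cournot equilibrium, symmetry and the first-order condition give q = (34 − 4)/(3) = 10. So Q = 50 and P = 9.

Competition: P = 4; Monopoly: P = 19; Cournot: P = 9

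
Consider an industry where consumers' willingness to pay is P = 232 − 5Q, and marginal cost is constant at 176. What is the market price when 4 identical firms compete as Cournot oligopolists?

In a 4-firm Cournot equilibrium, symmetry and the first-order condition give q = (232 − 176)/(25) = 2.24. So Q = 8.96 and P = 187.2.

P = 187.2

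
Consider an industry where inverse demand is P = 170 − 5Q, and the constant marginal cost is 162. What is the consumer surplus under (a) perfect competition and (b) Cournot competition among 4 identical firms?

Competitive firms price at marginal cost: P = 162, giving Q = 1.6.
CS = ½·(170 − 162)·1.6 = 6.4.
In a 4-firm Cournot equilibrium, symmetry and the first-order condition give q = (170 − 162)/(25) = 0.32. So Q = 1.28 and P = 163.6.
CS = ½·(170 − 163.6)·1.28 = 4.096.

Competition: CS = 6.4; Cournot: CS = 4.096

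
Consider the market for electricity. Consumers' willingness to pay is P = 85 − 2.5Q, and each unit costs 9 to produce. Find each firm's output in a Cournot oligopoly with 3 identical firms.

With 3 symmetric Cournot firms, each firm's FOC gives 85 − 10q = 9, so q = 7.6, Q = 3·7.6 = 22.8, and P = 28.

q_i = 7.6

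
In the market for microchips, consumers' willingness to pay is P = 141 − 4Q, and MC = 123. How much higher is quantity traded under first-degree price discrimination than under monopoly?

Quantity traded rises by 2.25

The monopolist equates marginal revenue to marginal cost: 141 − 8Q = 123, so Q = 2.25. From demand, P = 132.
Under first-degree price discrimination the firm charges each unit its demand price and produces up to where P = MC, i.e. Q = 4.5. Consumer surplus is zero; producer surplus equals total surplus.
Change in quantity traded: 4.5 − 2.25 = 2.25.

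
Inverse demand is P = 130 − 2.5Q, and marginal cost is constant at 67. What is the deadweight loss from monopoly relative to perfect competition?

DWL = 198.45

Perfect competition: P = MC = 67, so 130 − 2.5Q = 67 and Q = 25.2.
The monopolist equates marginal revenue to marginal cost: 130 − 5Q = 67, so Q = 12.6. From demand, P = 98.5.
DWL is the triangle between Q = 12.6 and Q = 25.2: ½·(25.2 − 12.6)·(98.5 − 67) = 198.45.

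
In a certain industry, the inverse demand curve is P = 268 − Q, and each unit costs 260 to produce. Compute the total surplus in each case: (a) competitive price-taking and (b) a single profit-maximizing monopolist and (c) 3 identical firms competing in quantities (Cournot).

Perfect competition: P = MC = 260, so 268 − Q = 260 and Q = 8.
CS = ½·(268 − 260)·8 = 32; PS = (260 − 260)·8 = 0; TS = 32.
A monopolist chooses Q where MR = MC. MR = 268 − 2Q; setting this equal to 260 gives Q = 4 and P = 264.
CS = ½·(268 − 264)·4 = 8; PS = (264 − 260)·4 = 16; TS = 24.
Cournot with 3 identical firms: the symmetric best-response condition is 268 − 4q = 260. Each firm produces q = 2, total output Q = 6, price P = 262.
CS = ½·(268 − 262)·6 = 18; PS = (262 − 260)·6 = 12; TS = 30.

Competition: TS = 32; Monopoly: TS = 24; Cournot: TS = 30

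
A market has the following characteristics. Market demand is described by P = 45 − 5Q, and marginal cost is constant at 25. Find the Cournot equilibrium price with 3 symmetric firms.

P = 30

With 3 symmetric Cournot firms, each firm's FOC gives 45 − 20q = 25, so q = 1, Q = 3·1 = 3, and P = 30.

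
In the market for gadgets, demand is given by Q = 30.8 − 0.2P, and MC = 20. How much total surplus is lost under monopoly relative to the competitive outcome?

Inverting demand: P = 154 − 5Q.
Under competition P = MC = 20, so Q = (154 − 20)/5 = 26.8.
A monopolist chooses Q where MR = MC. MR = 154 − 10Q; setting this equal to 20 gives Q = 13.4 and P = 87.
DWL is the triangle between Q = 13.4 and Q = 26.8: ½·(26.8 − 13.4)·(87 − 20) = 448.9.

DWL = 448.9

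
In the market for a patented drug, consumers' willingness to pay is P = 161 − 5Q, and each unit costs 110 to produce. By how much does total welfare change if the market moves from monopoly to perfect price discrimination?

A monopolist chooses Q where MR = MC. MR = 161 − 10Q; setting this equal to 110 gives Q = 5.1 and P = 135.5.
CS = ½·(161 − 135.5)·5.1 = 65.025; PS = (135.5 − 110)·5.1 = 130.05; TS = 195.075.
A perfectly discriminating monopolist sells every unit with P(Q) ≥ MC(Q), so output equals the competitive quantity Q = 10.2. Each buyer pays their reservation price, so CS = 0 and the firm captures all surplus.
TS = 260.1 (equal to competitive TS).
Change in total welfare: 260.1 − 195.075 = 65.025.

TS rises by 65.025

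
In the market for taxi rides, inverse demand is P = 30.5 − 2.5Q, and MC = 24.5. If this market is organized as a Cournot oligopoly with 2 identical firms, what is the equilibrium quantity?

With 2 symmetric Cournot firms, each firm's FOC gives 30.5 − 7.5q = 24.5, so q = 0.8, Q = 2·0.8 = 1.6, and P = 26.5.

Q = 1.6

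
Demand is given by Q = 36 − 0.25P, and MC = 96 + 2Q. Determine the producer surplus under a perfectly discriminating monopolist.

Inverting demand: P = 144 − 4Q.
With perfect price discrimination, output is the efficient level Q = 8 (where demand meets MC), but every buyer pays their willingness to pay: CS = 0 and PS = total surplus.
PS = ½·(144 − 96)·8 = 192.

PS = 192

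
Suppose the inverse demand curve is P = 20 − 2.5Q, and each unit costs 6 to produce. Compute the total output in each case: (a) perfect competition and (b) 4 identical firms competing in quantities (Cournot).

Under competition P = MC = 6, so Q = (20 − 6)/2.5 = 5.6.
Cournot with 4 identical firms: the symmetric best-response condition is 20 − 12.5q = 6. Each firm produces q = 1.12, total output Q = 4.48, price P = 8.8.

Competition: Q = 5.6; Cournot: Q = 4.48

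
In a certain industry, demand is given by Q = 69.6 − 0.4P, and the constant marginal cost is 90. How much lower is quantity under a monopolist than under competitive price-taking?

Quantity falls by 16.8

Inverting demand: P = 174 − 2.5Q.
Under competition P = MC = 90, so Q = (174 − 90)/2.5 = 33.6.
Monopoly sets MR = MC: 174 − 5Q = 90 ⇒ Q = 16.8, P = 174 − 2.5·16.8 = 132.
Change in quantity: 16.8 − 33.6 = −16.8.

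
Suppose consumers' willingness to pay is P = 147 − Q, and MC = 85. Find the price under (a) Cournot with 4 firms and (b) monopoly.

In a 4-firm Cournot equilibrium, symmetry and the first-order condition give q = (147 − 85)/(5) = 12.4. So Q = 49.6 and P = 97.4.
The monopolist equates marginal revenue to marginal cost: 147 − 2Q = 85, so Q = 31. From demand, P = 116.

Cournot: P = 97.4; Monopoly: P = 116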